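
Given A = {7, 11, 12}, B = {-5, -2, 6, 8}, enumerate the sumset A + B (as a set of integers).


A + B = {a + b : a ∈ A, b ∈ B}.
Enumerate all |A|·|B| = 3·4 = 12 pairs (a, b) and collect distinct sums.
a = 7: 7+-5=2, 7+-2=5, 7+6=13, 7+8=15
a = 11: 11+-5=6, 11+-2=9, 11+6=17, 11+8=19
a = 12: 12+-5=7, 12+-2=10, 12+6=18, 12+8=20
Collecting distinct sums: A + B = {2, 5, 6, 7, 9, 10, 13, 15, 17, 18, 19, 20}
|A + B| = 12

A + B = {2, 5, 6, 7, 9, 10, 13, 15, 17, 18, 19, 20}


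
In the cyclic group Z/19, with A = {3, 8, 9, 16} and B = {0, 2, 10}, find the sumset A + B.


Work in Z/19Z: reduce every sum a + b modulo 19.
Enumerate all 12 pairs:
a = 3: 3+0=3, 3+2=5, 3+10=13
a = 8: 8+0=8, 8+2=10, 8+10=18
a = 9: 9+0=9, 9+2=11, 9+10=0
a = 16: 16+0=16, 16+2=18, 16+10=7
Distinct residues collected: {0, 3, 5, 7, 8, 9, 10, 11, 13, 16, 18}
|A + B| = 11 (out of 19 total residues).

A + B = {0, 3, 5, 7, 8, 9, 10, 11, 13, 16, 18}


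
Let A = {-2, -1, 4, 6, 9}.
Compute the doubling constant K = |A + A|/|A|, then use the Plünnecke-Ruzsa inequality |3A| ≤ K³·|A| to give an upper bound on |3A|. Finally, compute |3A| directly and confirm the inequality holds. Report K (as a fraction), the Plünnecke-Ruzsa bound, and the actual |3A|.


|A| = 5.
Step 1: Compute A + A by enumerating all 25 pairs.
A + A = {-4, -3, -2, 2, 3, 4, 5, 7, 8, 10, 12, 13, 15, 18}, so |A + A| = 14.
Step 2: Doubling constant K = |A + A|/|A| = 14/5 = 14/5 ≈ 2.8000.
Step 3: Plünnecke-Ruzsa gives |3A| ≤ K³·|A| = (2.8000)³ · 5 ≈ 109.7600.
Step 4: Compute 3A = A + A + A directly by enumerating all triples (a,b,c) ∈ A³; |3A| = 27.
Step 5: Check 27 ≤ 109.7600? Yes ✓.

K = 14/5, Plünnecke-Ruzsa bound K³|A| ≈ 109.7600, |3A| = 27, inequality holds.


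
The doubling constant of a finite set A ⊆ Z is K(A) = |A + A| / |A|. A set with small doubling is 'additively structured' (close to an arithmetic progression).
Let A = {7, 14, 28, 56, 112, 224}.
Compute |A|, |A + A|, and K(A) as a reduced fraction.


|A| = 6.
Compute A + A by enumerating all 36 pairs.
A + A = {14, 21, 28, 35, 42, 56, 63, 70, 84, 112, 119, 126, 140, 168, 224, 231, 238, 252, 280, 336, 448}, so |A + A| = 21.
K = |A + A| / |A| = 21/6 = 7/2 ≈ 3.5000.
Reference: AP of size 6 gives K = 11/6 ≈ 1.8333; a fully generic set of size 6 gives K ≈ 3.5000.

|A| = 6, |A + A| = 21, K = 21/6 = 7/2.


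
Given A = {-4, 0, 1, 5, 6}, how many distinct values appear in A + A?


A + A = {a + a' : a, a' ∈ A}; |A| = 5.
General bounds: 2|A| - 1 ≤ |A + A| ≤ |A|(|A|+1)/2, i.e. 9 ≤ |A + A| ≤ 15.
Lower bound 2|A|-1 is attained iff A is an arithmetic progression.
Enumerate sums a + a' for a ≤ a' (symmetric, so this suffices):
a = -4: -4+-4=-8, -4+0=-4, -4+1=-3, -4+5=1, -4+6=2
a = 0: 0+0=0, 0+1=1, 0+5=5, 0+6=6
a = 1: 1+1=2, 1+5=6, 1+6=7
a = 5: 5+5=10, 5+6=11
a = 6: 6+6=12
Distinct sums: {-8, -4, -3, 0, 1, 2, 5, 6, 7, 10, 11, 12}
|A + A| = 12

|A + A| = 12


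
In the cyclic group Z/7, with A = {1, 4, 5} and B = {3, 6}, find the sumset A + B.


Work in Z/7Z: reduce every sum a + b modulo 7.
Enumerate all 6 pairs:
a = 1: 1+3=4, 1+6=0
a = 4: 4+3=0, 4+6=3
a = 5: 5+3=1, 5+6=4
Distinct residues collected: {0, 1, 3, 4}
|A + B| = 4 (out of 7 total residues).

A + B = {0, 1, 3, 4}


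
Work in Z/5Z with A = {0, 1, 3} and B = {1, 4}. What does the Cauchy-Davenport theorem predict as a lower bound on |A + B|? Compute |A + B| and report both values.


Cauchy-Davenport: |A + B| ≥ min(p, |A| + |B| - 1) for A, B nonempty in Z/pZ.
|A| = 3, |B| = 2, p = 5.
CD lower bound = min(5, 3 + 2 - 1) = min(5, 4) = 4.
Compute A + B mod 5 directly:
a = 0: 0+1=1, 0+4=4
a = 1: 1+1=2, 1+4=0
a = 3: 3+1=4, 3+4=2
A + B = {0, 1, 2, 4}, so |A + B| = 4.
Verify: 4 ≥ 4? Yes ✓.

CD lower bound = 4, actual |A + B| = 4.


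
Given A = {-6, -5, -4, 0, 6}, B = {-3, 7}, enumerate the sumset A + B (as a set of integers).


A + B = {a + b : a ∈ A, b ∈ B}.
Enumerate all |A|·|B| = 5·2 = 10 pairs (a, b) and collect distinct sums.
a = -6: -6+-3=-9, -6+7=1
a = -5: -5+-3=-8, -5+7=2
a = -4: -4+-3=-7, -4+7=3
a = 0: 0+-3=-3, 0+7=7
a = 6: 6+-3=3, 6+7=13
Collecting distinct sums: A + B = {-9, -8, -7, -3, 1, 2, 3, 7, 13}
|A + B| = 9

A + B = {-9, -8, -7, -3, 1, 2, 3, 7, 13}


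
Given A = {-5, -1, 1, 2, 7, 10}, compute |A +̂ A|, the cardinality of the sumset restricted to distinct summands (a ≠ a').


Restricted sumset: A +̂ A = {a + a' : a ∈ A, a' ∈ A, a ≠ a'}.
Equivalently, take A + A and drop any sum 2a that is achievable ONLY as a + a for a ∈ A (i.e. sums representable only with equal summands).
Enumerate pairs (a, a') with a < a' (symmetric, so each unordered pair gives one sum; this covers all a ≠ a'):
  -5 + -1 = -6
  -5 + 1 = -4
  -5 + 2 = -3
  -5 + 7 = 2
  -5 + 10 = 5
  -1 + 1 = 0
  -1 + 2 = 1
  -1 + 7 = 6
  -1 + 10 = 9
  1 + 2 = 3
  1 + 7 = 8
  1 + 10 = 11
  2 + 7 = 9
  2 + 10 = 12
  7 + 10 = 17
Collected distinct sums: {-6, -4, -3, 0, 1, 2, 3, 5, 6, 8, 9, 11, 12, 17}
|A +̂ A| = 14
(Reference bound: |A +̂ A| ≥ 2|A| - 3 for |A| ≥ 2, with |A| = 6 giving ≥ 9.)

|A +̂ A| = 14


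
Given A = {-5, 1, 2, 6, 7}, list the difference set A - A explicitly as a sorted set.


A - A = {a - a' : a, a' ∈ A}.
Compute a - a' for each ordered pair (a, a'):
a = -5: -5--5=0, -5-1=-6, -5-2=-7, -5-6=-11, -5-7=-12
a = 1: 1--5=6, 1-1=0, 1-2=-1, 1-6=-5, 1-7=-6
a = 2: 2--5=7, 2-1=1, 2-2=0, 2-6=-4, 2-7=-5
a = 6: 6--5=11, 6-1=5, 6-2=4, 6-6=0, 6-7=-1
a = 7: 7--5=12, 7-1=6, 7-2=5, 7-6=1, 7-7=0
Collecting distinct values (and noting 0 appears from a-a):
A - A = {-12, -11, -7, -6, -5, -4, -1, 0, 1, 4, 5, 6, 7, 11, 12}
|A - A| = 15

A - A = {-12, -11, -7, -6, -5, -4, -1, 0, 1, 4, 5, 6, 7, 11, 12}


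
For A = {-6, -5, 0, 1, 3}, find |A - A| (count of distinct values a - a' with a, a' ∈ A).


A - A = {a - a' : a, a' ∈ A}; |A| = 5.
Bounds: 2|A|-1 ≤ |A - A| ≤ |A|² - |A| + 1, i.e. 9 ≤ |A - A| ≤ 21.
Note: 0 ∈ A - A always (from a - a). The set is symmetric: if d ∈ A - A then -d ∈ A - A.
Enumerate nonzero differences d = a - a' with a > a' (then include -d):
Positive differences: {1, 2, 3, 5, 6, 7, 8, 9}
Full difference set: {0} ∪ (positive diffs) ∪ (negative diffs).
|A - A| = 1 + 2·8 = 17 (matches direct enumeration: 17).

|A - A| = 17


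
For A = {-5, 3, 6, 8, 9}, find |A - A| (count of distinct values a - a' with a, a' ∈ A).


A - A = {a - a' : a, a' ∈ A}; |A| = 5.
Bounds: 2|A|-1 ≤ |A - A| ≤ |A|² - |A| + 1, i.e. 9 ≤ |A - A| ≤ 21.
Note: 0 ∈ A - A always (from a - a). The set is symmetric: if d ∈ A - A then -d ∈ A - A.
Enumerate nonzero differences d = a - a' with a > a' (then include -d):
Positive differences: {1, 2, 3, 5, 6, 8, 11, 13, 14}
Full difference set: {0} ∪ (positive diffs) ∪ (negative diffs).
|A - A| = 1 + 2·9 = 19 (matches direct enumeration: 19).

|A - A| = 19


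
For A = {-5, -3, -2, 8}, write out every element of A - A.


A - A = {a - a' : a, a' ∈ A}.
Compute a - a' for each ordered pair (a, a'):
a = -5: -5--5=0, -5--3=-2, -5--2=-3, -5-8=-13
a = -3: -3--5=2, -3--3=0, -3--2=-1, -3-8=-11
a = -2: -2--5=3, -2--3=1, -2--2=0, -2-8=-10
a = 8: 8--5=13, 8--3=11, 8--2=10, 8-8=0
Collecting distinct values (and noting 0 appears from a-a):
A - A = {-13, -11, -10, -3, -2, -1, 0, 1, 2, 3, 10, 11, 13}
|A - A| = 13

A - A = {-13, -11, -10, -3, -2, -1, 0, 1, 2, 3, 10, 11, 13}


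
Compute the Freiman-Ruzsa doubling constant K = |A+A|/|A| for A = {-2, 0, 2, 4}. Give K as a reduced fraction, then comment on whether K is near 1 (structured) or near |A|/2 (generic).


|A| = 4.
Compute A + A by enumerating all 16 pairs.
A + A = {-4, -2, 0, 2, 4, 6, 8}, so |A + A| = 7.
K = |A + A| / |A| = 7/4 (already in lowest terms) ≈ 1.7500.
Reference: AP of size 4 gives K = 7/4 ≈ 1.7500; a fully generic set of size 4 gives K ≈ 2.5000.

|A| = 4, |A + A| = 7, K = 7/4.


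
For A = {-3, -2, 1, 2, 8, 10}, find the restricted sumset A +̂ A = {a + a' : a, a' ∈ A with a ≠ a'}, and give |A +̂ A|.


Restricted sumset: A +̂ A = {a + a' : a ∈ A, a' ∈ A, a ≠ a'}.
Equivalently, take A + A and drop any sum 2a that is achievable ONLY as a + a for a ∈ A (i.e. sums representable only with equal summands).
Enumerate pairs (a, a') with a < a' (symmetric, so each unordered pair gives one sum; this covers all a ≠ a'):
  -3 + -2 = -5
  -3 + 1 = -2
  -3 + 2 = -1
  -3 + 8 = 5
  -3 + 10 = 7
  -2 + 1 = -1
  -2 + 2 = 0
  -2 + 8 = 6
  -2 + 10 = 8
  1 + 2 = 3
  1 + 8 = 9
  1 + 10 = 11
  2 + 8 = 10
  2 + 10 = 12
  8 + 10 = 18
Collected distinct sums: {-5, -2, -1, 0, 3, 5, 6, 7, 8, 9, 10, 11, 12, 18}
|A +̂ A| = 14
(Reference bound: |A +̂ A| ≥ 2|A| - 3 for |A| ≥ 2, with |A| = 6 giving ≥ 9.)

|A +̂ A| = 14


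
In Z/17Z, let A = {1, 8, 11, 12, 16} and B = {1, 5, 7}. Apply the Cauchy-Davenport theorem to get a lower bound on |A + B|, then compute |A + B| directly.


Cauchy-Davenport: |A + B| ≥ min(p, |A| + |B| - 1) for A, B nonempty in Z/pZ.
|A| = 5, |B| = 3, p = 17.
CD lower bound = min(17, 5 + 3 - 1) = min(17, 7) = 7.
Compute A + B mod 17 directly:
a = 1: 1+1=2, 1+5=6, 1+7=8
a = 8: 8+1=9, 8+5=13, 8+7=15
a = 11: 11+1=12, 11+5=16, 11+7=1
a = 12: 12+1=13, 12+5=0, 12+7=2
a = 16: 16+1=0, 16+5=4, 16+7=6
A + B = {0, 1, 2, 4, 6, 8, 9, 12, 13, 15, 16}, so |A + B| = 11.
Verify: 11 ≥ 7? Yes ✓.

CD lower bound = 7, actual |A + B| = 11.


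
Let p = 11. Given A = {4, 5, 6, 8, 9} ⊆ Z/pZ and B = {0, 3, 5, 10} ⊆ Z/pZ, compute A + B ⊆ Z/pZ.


Work in Z/11Z: reduce every sum a + b modulo 11.
Enumerate all 20 pairs:
a = 4: 4+0=4, 4+3=7, 4+5=9, 4+10=3
a = 5: 5+0=5, 5+3=8, 5+5=10, 5+10=4
a = 6: 6+0=6, 6+3=9, 6+5=0, 6+10=5
a = 8: 8+0=8, 8+3=0, 8+5=2, 8+10=7
a = 9: 9+0=9, 9+3=1, 9+5=3, 9+10=8
Distinct residues collected: {0, 1, 2, 3, 4, 5, 6, 7, 8, 9, 10}
|A + B| = 11 (out of 11 total residues).

A + B = {0, 1, 2, 3, 4, 5, 6, 7, 8, 9, 10}


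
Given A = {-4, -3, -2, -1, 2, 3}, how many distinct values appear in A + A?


A + A = {a + a' : a, a' ∈ A}; |A| = 6.
General bounds: 2|A| - 1 ≤ |A + A| ≤ |A|(|A|+1)/2, i.e. 11 ≤ |A + A| ≤ 21.
Lower bound 2|A|-1 is attained iff A is an arithmetic progression.
Enumerate sums a + a' for a ≤ a' (symmetric, so this suffices):
a = -4: -4+-4=-8, -4+-3=-7, -4+-2=-6, -4+-1=-5, -4+2=-2, -4+3=-1
a = -3: -3+-3=-6, -3+-2=-5, -3+-1=-4, -3+2=-1, -3+3=0
a = -2: -2+-2=-4, -2+-1=-3, -2+2=0, -2+3=1
a = -1: -1+-1=-2, -1+2=1, -1+3=2
a = 2: 2+2=4, 2+3=5
a = 3: 3+3=6
Distinct sums: {-8, -7, -6, -5, -4, -3, -2, -1, 0, 1, 2, 4, 5, 6}
|A + A| = 14

|A + A| = 14


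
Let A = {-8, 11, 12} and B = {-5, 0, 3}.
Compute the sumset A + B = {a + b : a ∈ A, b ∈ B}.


A + B = {a + b : a ∈ A, b ∈ B}.
Enumerate all |A|·|B| = 3·3 = 9 pairs (a, b) and collect distinct sums.
a = -8: -8+-5=-13, -8+0=-8, -8+3=-5
a = 11: 11+-5=6, 11+0=11, 11+3=14
a = 12: 12+-5=7, 12+0=12, 12+3=15
Collecting distinct sums: A + B = {-13, -8, -5, 6, 7, 11, 12, 14, 15}
|A + B| = 9

A + B = {-13, -8, -5, 6, 7, 11, 12, 14, 15}


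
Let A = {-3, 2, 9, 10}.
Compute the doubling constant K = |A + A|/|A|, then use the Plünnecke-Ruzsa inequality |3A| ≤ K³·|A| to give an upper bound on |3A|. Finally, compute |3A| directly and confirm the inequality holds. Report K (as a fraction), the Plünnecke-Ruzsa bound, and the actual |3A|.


|A| = 4.
Step 1: Compute A + A by enumerating all 16 pairs.
A + A = {-6, -1, 4, 6, 7, 11, 12, 18, 19, 20}, so |A + A| = 10.
Step 2: Doubling constant K = |A + A|/|A| = 10/4 = 10/4 ≈ 2.5000.
Step 3: Plünnecke-Ruzsa gives |3A| ≤ K³·|A| = (2.5000)³ · 4 ≈ 62.5000.
Step 4: Compute 3A = A + A + A directly by enumerating all triples (a,b,c) ∈ A³; |3A| = 20.
Step 5: Check 20 ≤ 62.5000? Yes ✓.

K = 10/4, Plünnecke-Ruzsa bound K³|A| ≈ 62.5000, |3A| = 20, inequality holds.


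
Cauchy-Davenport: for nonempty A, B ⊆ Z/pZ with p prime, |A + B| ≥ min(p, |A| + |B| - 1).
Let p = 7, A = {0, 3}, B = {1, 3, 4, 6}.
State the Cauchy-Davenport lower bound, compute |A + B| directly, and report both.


Cauchy-Davenport: |A + B| ≥ min(p, |A| + |B| - 1) for A, B nonempty in Z/pZ.
|A| = 2, |B| = 4, p = 7.
CD lower bound = min(7, 2 + 4 - 1) = min(7, 5) = 5.
Compute A + B mod 7 directly:
a = 0: 0+1=1, 0+3=3, 0+4=4, 0+6=6
a = 3: 3+1=4, 3+3=6, 3+4=0, 3+6=2
A + B = {0, 1, 2, 3, 4, 6}, so |A + B| = 6.
Verify: 6 ≥ 5? Yes ✓.

CD lower bound = 5, actual |A + B| = 6.


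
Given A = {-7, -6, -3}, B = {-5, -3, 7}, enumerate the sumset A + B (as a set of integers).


A + B = {a + b : a ∈ A, b ∈ B}.
Enumerate all |A|·|B| = 3·3 = 9 pairs (a, b) and collect distinct sums.
a = -7: -7+-5=-12, -7+-3=-10, -7+7=0
a = -6: -6+-5=-11, -6+-3=-9, -6+7=1
a = -3: -3+-5=-8, -3+-3=-6, -3+7=4
Collecting distinct sums: A + B = {-12, -11, -10, -9, -8, -6, 0, 1, 4}
|A + B| = 9

A + B = {-12, -11, -10, -9, -8, -6, 0, 1, 4}


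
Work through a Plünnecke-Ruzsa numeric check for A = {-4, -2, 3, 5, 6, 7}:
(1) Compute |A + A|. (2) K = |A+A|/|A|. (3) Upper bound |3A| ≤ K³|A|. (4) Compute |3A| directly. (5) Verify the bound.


|A| = 6.
Step 1: Compute A + A by enumerating all 36 pairs.
A + A = {-8, -6, -4, -1, 1, 2, 3, 4, 5, 6, 8, 9, 10, 11, 12, 13, 14}, so |A + A| = 17.
Step 2: Doubling constant K = |A + A|/|A| = 17/6 = 17/6 ≈ 2.8333.
Step 3: Plünnecke-Ruzsa gives |3A| ≤ K³·|A| = (2.8333)³ · 6 ≈ 136.4722.
Step 4: Compute 3A = A + A + A directly by enumerating all triples (a,b,c) ∈ A³; |3A| = 30.
Step 5: Check 30 ≤ 136.4722? Yes ✓.

K = 17/6, Plünnecke-Ruzsa bound K³|A| ≈ 136.4722, |3A| = 30, inequality holds.


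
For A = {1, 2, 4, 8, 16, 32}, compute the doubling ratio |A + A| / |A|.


|A| = 6.
Compute A + A by enumerating all 36 pairs.
A + A = {2, 3, 4, 5, 6, 8, 9, 10, 12, 16, 17, 18, 20, 24, 32, 33, 34, 36, 40, 48, 64}, so |A + A| = 21.
K = |A + A| / |A| = 21/6 = 7/2 ≈ 3.5000.
Reference: AP of size 6 gives K = 11/6 ≈ 1.8333; a fully generic set of size 6 gives K ≈ 3.5000.

|A| = 6, |A + A| = 21, K = 21/6 = 7/2.


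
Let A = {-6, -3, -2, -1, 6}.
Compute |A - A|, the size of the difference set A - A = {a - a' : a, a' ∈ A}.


A - A = {a - a' : a, a' ∈ A}; |A| = 5.
Bounds: 2|A|-1 ≤ |A - A| ≤ |A|² - |A| + 1, i.e. 9 ≤ |A - A| ≤ 21.
Note: 0 ∈ A - A always (from a - a). The set is symmetric: if d ∈ A - A then -d ∈ A - A.
Enumerate nonzero differences d = a - a' with a > a' (then include -d):
Positive differences: {1, 2, 3, 4, 5, 7, 8, 9, 12}
Full difference set: {0} ∪ (positive diffs) ∪ (negative diffs).
|A - A| = 1 + 2·9 = 19 (matches direct enumeration: 19).

|A - A| = 19


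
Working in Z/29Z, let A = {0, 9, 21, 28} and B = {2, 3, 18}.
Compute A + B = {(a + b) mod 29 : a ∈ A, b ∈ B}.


Work in Z/29Z: reduce every sum a + b modulo 29.
Enumerate all 12 pairs:
a = 0: 0+2=2, 0+3=3, 0+18=18
a = 9: 9+2=11, 9+3=12, 9+18=27
a = 21: 21+2=23, 21+3=24, 21+18=10
a = 28: 28+2=1, 28+3=2, 28+18=17
Distinct residues collected: {1, 2, 3, 10, 11, 12, 17, 18, 23, 24, 27}
|A + B| = 11 (out of 29 total residues).

A + B = {1, 2, 3, 10, 11, 12, 17, 18, 23, 24, 27}


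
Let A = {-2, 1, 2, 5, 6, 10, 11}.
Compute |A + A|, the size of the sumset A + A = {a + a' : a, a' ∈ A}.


A + A = {a + a' : a, a' ∈ A}; |A| = 7.
General bounds: 2|A| - 1 ≤ |A + A| ≤ |A|(|A|+1)/2, i.e. 13 ≤ |A + A| ≤ 28.
Lower bound 2|A|-1 is attained iff A is an arithmetic progression.
Enumerate sums a + a' for a ≤ a' (symmetric, so this suffices):
a = -2: -2+-2=-4, -2+1=-1, -2+2=0, -2+5=3, -2+6=4, -2+10=8, -2+11=9
a = 1: 1+1=2, 1+2=3, 1+5=6, 1+6=7, 1+10=11, 1+11=12
a = 2: 2+2=4, 2+5=7, 2+6=8, 2+10=12, 2+11=13
a = 5: 5+5=10, 5+6=11, 5+10=15, 5+11=16
a = 6: 6+6=12, 6+10=16, 6+11=17
a = 10: 10+10=20, 10+11=21
a = 11: 11+11=22
Distinct sums: {-4, -1, 0, 2, 3, 4, 6, 7, 8, 9, 10, 11, 12, 13, 15, 16, 17, 20, 21, 22}
|A + A| = 20

|A + A| = 20


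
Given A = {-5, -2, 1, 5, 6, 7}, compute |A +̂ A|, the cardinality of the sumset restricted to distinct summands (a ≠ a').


Restricted sumset: A +̂ A = {a + a' : a ∈ A, a' ∈ A, a ≠ a'}.
Equivalently, take A + A and drop any sum 2a that is achievable ONLY as a + a for a ∈ A (i.e. sums representable only with equal summands).
Enumerate pairs (a, a') with a < a' (symmetric, so each unordered pair gives one sum; this covers all a ≠ a'):
  -5 + -2 = -7
  -5 + 1 = -4
  -5 + 5 = 0
  -5 + 6 = 1
  -5 + 7 = 2
  -2 + 1 = -1
  -2 + 5 = 3
  -2 + 6 = 4
  -2 + 7 = 5
  1 + 5 = 6
  1 + 6 = 7
  1 + 7 = 8
  5 + 6 = 11
  5 + 7 = 12
  6 + 7 = 13
Collected distinct sums: {-7, -4, -1, 0, 1, 2, 3, 4, 5, 6, 7, 8, 11, 12, 13}
|A +̂ A| = 15
(Reference bound: |A +̂ A| ≥ 2|A| - 3 for |A| ≥ 2, with |A| = 6 giving ≥ 9.)

|A +̂ A| = 15


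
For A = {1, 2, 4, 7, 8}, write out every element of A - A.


A - A = {a - a' : a, a' ∈ A}.
Compute a - a' for each ordered pair (a, a'):
a = 1: 1-1=0, 1-2=-1, 1-4=-3, 1-7=-6, 1-8=-7
a = 2: 2-1=1, 2-2=0, 2-4=-2, 2-7=-5, 2-8=-6
a = 4: 4-1=3, 4-2=2, 4-4=0, 4-7=-3, 4-8=-4
a = 7: 7-1=6, 7-2=5, 7-4=3, 7-7=0, 7-8=-1
a = 8: 8-1=7, 8-2=6, 8-4=4, 8-7=1, 8-8=0
Collecting distinct values (and noting 0 appears from a-a):
A - A = {-7, -6, -5, -4, -3, -2, -1, 0, 1, 2, 3, 4, 5, 6, 7}
|A - A| = 15

A - A = {-7, -6, -5, -4, -3, -2, -1, 0, 1, 2, 3, 4, 5, 6, 7}


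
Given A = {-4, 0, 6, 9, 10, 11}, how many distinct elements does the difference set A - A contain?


A - A = {a - a' : a, a' ∈ A}; |A| = 6.
Bounds: 2|A|-1 ≤ |A - A| ≤ |A|² - |A| + 1, i.e. 11 ≤ |A - A| ≤ 31.
Note: 0 ∈ A - A always (from a - a). The set is symmetric: if d ∈ A - A then -d ∈ A - A.
Enumerate nonzero differences d = a - a' with a > a' (then include -d):
Positive differences: {1, 2, 3, 4, 5, 6, 9, 10, 11, 13, 14, 15}
Full difference set: {0} ∪ (positive diffs) ∪ (negative diffs).
|A - A| = 1 + 2·12 = 25 (matches direct enumeration: 25).

|A - A| = 25


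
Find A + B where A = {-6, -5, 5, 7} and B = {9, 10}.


A + B = {a + b : a ∈ A, b ∈ B}.
Enumerate all |A|·|B| = 4·2 = 8 pairs (a, b) and collect distinct sums.
a = -6: -6+9=3, -6+10=4
a = -5: -5+9=4, -5+10=5
a = 5: 5+9=14, 5+10=15
a = 7: 7+9=16, 7+10=17
Collecting distinct sums: A + B = {3, 4, 5, 14, 15, 16, 17}
|A + B| = 7

A + B = {3, 4, 5, 14, 15, 16, 17}


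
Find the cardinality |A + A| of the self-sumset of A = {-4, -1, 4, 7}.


A + A = {a + a' : a, a' ∈ A}; |A| = 4.
General bounds: 2|A| - 1 ≤ |A + A| ≤ |A|(|A|+1)/2, i.e. 7 ≤ |A + A| ≤ 10.
Lower bound 2|A|-1 is attained iff A is an arithmetic progression.
Enumerate sums a + a' for a ≤ a' (symmetric, so this suffices):
a = -4: -4+-4=-8, -4+-1=-5, -4+4=0, -4+7=3
a = -1: -1+-1=-2, -1+4=3, -1+7=6
a = 4: 4+4=8, 4+7=11
a = 7: 7+7=14
Distinct sums: {-8, -5, -2, 0, 3, 6, 8, 11, 14}
|A + A| = 9

|A + A| = 9


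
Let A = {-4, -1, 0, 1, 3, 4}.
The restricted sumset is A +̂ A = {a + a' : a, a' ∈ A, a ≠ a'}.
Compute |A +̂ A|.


Restricted sumset: A +̂ A = {a + a' : a ∈ A, a' ∈ A, a ≠ a'}.
Equivalently, take A + A and drop any sum 2a that is achievable ONLY as a + a for a ∈ A (i.e. sums representable only with equal summands).
Enumerate pairs (a, a') with a < a' (symmetric, so each unordered pair gives one sum; this covers all a ≠ a'):
  -4 + -1 = -5
  -4 + 0 = -4
  -4 + 1 = -3
  -4 + 3 = -1
  -4 + 4 = 0
  -1 + 0 = -1
  -1 + 1 = 0
  -1 + 3 = 2
  -1 + 4 = 3
  0 + 1 = 1
  0 + 3 = 3
  0 + 4 = 4
  1 + 3 = 4
  1 + 4 = 5
  3 + 4 = 7
Collected distinct sums: {-5, -4, -3, -1, 0, 1, 2, 3, 4, 5, 7}
|A +̂ A| = 11
(Reference bound: |A +̂ A| ≥ 2|A| - 3 for |A| ≥ 2, with |A| = 6 giving ≥ 9.)

|A +̂ A| = 11


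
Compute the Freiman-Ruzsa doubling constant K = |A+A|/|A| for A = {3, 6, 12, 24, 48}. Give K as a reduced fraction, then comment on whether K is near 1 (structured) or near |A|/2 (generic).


|A| = 5.
Compute A + A by enumerating all 25 pairs.
A + A = {6, 9, 12, 15, 18, 24, 27, 30, 36, 48, 51, 54, 60, 72, 96}, so |A + A| = 15.
K = |A + A| / |A| = 15/5 = 3/1 ≈ 3.0000.
Reference: AP of size 5 gives K = 9/5 ≈ 1.8000; a fully generic set of size 5 gives K ≈ 3.0000.

|A| = 5, |A + A| = 15, K = 15/5 = 3/1.


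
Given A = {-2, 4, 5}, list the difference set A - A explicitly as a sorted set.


A - A = {a - a' : a, a' ∈ A}.
Compute a - a' for each ordered pair (a, a'):
a = -2: -2--2=0, -2-4=-6, -2-5=-7
a = 4: 4--2=6, 4-4=0, 4-5=-1
a = 5: 5--2=7, 5-4=1, 5-5=0
Collecting distinct values (and noting 0 appears from a-a):
A - A = {-7, -6, -1, 0, 1, 6, 7}
|A - A| = 7

A - A = {-7, -6, -1, 0, 1, 6, 7}


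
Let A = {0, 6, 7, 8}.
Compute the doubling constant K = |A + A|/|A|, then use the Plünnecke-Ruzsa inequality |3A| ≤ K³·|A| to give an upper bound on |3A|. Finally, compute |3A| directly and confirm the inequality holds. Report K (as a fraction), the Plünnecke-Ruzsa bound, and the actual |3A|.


|A| = 4.
Step 1: Compute A + A by enumerating all 16 pairs.
A + A = {0, 6, 7, 8, 12, 13, 14, 15, 16}, so |A + A| = 9.
Step 2: Doubling constant K = |A + A|/|A| = 9/4 = 9/4 ≈ 2.2500.
Step 3: Plünnecke-Ruzsa gives |3A| ≤ K³·|A| = (2.2500)³ · 4 ≈ 45.5625.
Step 4: Compute 3A = A + A + A directly by enumerating all triples (a,b,c) ∈ A³; |3A| = 16.
Step 5: Check 16 ≤ 45.5625? Yes ✓.

K = 9/4, Plünnecke-Ruzsa bound K³|A| ≈ 45.5625, |3A| = 16, inequality holds.


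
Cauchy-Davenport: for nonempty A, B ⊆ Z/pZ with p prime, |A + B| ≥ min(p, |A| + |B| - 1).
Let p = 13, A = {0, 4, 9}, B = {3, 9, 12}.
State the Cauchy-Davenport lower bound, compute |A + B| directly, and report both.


Cauchy-Davenport: |A + B| ≥ min(p, |A| + |B| - 1) for A, B nonempty in Z/pZ.
|A| = 3, |B| = 3, p = 13.
CD lower bound = min(13, 3 + 3 - 1) = min(13, 5) = 5.
Compute A + B mod 13 directly:
a = 0: 0+3=3, 0+9=9, 0+12=12
a = 4: 4+3=7, 4+9=0, 4+12=3
a = 9: 9+3=12, 9+9=5, 9+12=8
A + B = {0, 3, 5, 7, 8, 9, 12}, so |A + B| = 7.
Verify: 7 ≥ 5? Yes ✓.

CD lower bound = 5, actual |A + B| = 7.


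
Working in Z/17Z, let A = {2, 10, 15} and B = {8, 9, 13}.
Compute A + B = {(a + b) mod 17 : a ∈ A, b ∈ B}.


Work in Z/17Z: reduce every sum a + b modulo 17.
Enumerate all 9 pairs:
a = 2: 2+8=10, 2+9=11, 2+13=15
a = 10: 10+8=1, 10+9=2, 10+13=6
a = 15: 15+8=6, 15+9=7, 15+13=11
Distinct residues collected: {1, 2, 6, 7, 10, 11, 15}
|A + B| = 7 (out of 17 total residues).

A + B = {1, 2, 6, 7, 10, 11, 15}


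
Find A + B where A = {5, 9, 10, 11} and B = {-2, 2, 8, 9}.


A + B = {a + b : a ∈ A, b ∈ B}.
Enumerate all |A|·|B| = 4·4 = 16 pairs (a, b) and collect distinct sums.
a = 5: 5+-2=3, 5+2=7, 5+8=13, 5+9=14
a = 9: 9+-2=7, 9+2=11, 9+8=17, 9+9=18
a = 10: 10+-2=8, 10+2=12, 10+8=18, 10+9=19
a = 11: 11+-2=9, 11+2=13, 11+8=19, 11+9=20
Collecting distinct sums: A + B = {3, 7, 8, 9, 11, 12, 13, 14, 17, 18, 19, 20}
|A + B| = 12

A + B = {3, 7, 8, 9, 11, 12, 13, 14, 17, 18, 19, 20}


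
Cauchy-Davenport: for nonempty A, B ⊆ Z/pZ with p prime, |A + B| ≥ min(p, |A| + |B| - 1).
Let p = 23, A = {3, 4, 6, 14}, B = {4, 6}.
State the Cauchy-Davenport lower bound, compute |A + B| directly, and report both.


Cauchy-Davenport: |A + B| ≥ min(p, |A| + |B| - 1) for A, B nonempty in Z/pZ.
|A| = 4, |B| = 2, p = 23.
CD lower bound = min(23, 4 + 2 - 1) = min(23, 5) = 5.
Compute A + B mod 23 directly:
a = 3: 3+4=7, 3+6=9
a = 4: 4+4=8, 4+6=10
a = 6: 6+4=10, 6+6=12
a = 14: 14+4=18, 14+6=20
A + B = {7, 8, 9, 10, 12, 18, 20}, so |A + B| = 7.
Verify: 7 ≥ 5? Yes ✓.

CD lower bound = 5, actual |A + B| = 7.


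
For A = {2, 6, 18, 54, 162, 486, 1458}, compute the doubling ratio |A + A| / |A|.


|A| = 7.
Compute A + A by enumerating all 49 pairs.
A + A = {4, 8, 12, 20, 24, 36, 56, 60, 72, 108, 164, 168, 180, 216, 324, 488, 492, 504, 540, 648, 972, 1460, 1464, 1476, 1512, 1620, 1944, 2916}, so |A + A| = 28.
K = |A + A| / |A| = 28/7 = 4/1 ≈ 4.0000.
Reference: AP of size 7 gives K = 13/7 ≈ 1.8571; a fully generic set of size 7 gives K ≈ 4.0000.

|A| = 7, |A + A| = 28, K = 28/7 = 4/1.


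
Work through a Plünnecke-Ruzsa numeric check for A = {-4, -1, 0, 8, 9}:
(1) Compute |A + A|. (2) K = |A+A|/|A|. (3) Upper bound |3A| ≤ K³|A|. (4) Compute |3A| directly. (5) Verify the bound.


|A| = 5.
Step 1: Compute A + A by enumerating all 25 pairs.
A + A = {-8, -5, -4, -2, -1, 0, 4, 5, 7, 8, 9, 16, 17, 18}, so |A + A| = 14.
Step 2: Doubling constant K = |A + A|/|A| = 14/5 = 14/5 ≈ 2.8000.
Step 3: Plünnecke-Ruzsa gives |3A| ≤ K³·|A| = (2.8000)³ · 5 ≈ 109.7600.
Step 4: Compute 3A = A + A + A directly by enumerating all triples (a,b,c) ∈ A³; |3A| = 29.
Step 5: Check 29 ≤ 109.7600? Yes ✓.

K = 14/5, Plünnecke-Ruzsa bound K³|A| ≈ 109.7600, |3A| = 29, inequality holds.


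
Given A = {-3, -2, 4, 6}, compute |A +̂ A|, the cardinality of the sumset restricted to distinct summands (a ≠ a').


Restricted sumset: A +̂ A = {a + a' : a ∈ A, a' ∈ A, a ≠ a'}.
Equivalently, take A + A and drop any sum 2a that is achievable ONLY as a + a for a ∈ A (i.e. sums representable only with equal summands).
Enumerate pairs (a, a') with a < a' (symmetric, so each unordered pair gives one sum; this covers all a ≠ a'):
  -3 + -2 = -5
  -3 + 4 = 1
  -3 + 6 = 3
  -2 + 4 = 2
  -2 + 6 = 4
  4 + 6 = 10
Collected distinct sums: {-5, 1, 2, 3, 4, 10}
|A +̂ A| = 6
(Reference bound: |A +̂ A| ≥ 2|A| - 3 for |A| ≥ 2, with |A| = 4 giving ≥ 5.)

|A +̂ A| = 6


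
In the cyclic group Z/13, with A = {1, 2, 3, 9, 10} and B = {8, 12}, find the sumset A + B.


Work in Z/13Z: reduce every sum a + b modulo 13.
Enumerate all 10 pairs:
a = 1: 1+8=9, 1+12=0
a = 2: 2+8=10, 2+12=1
a = 3: 3+8=11, 3+12=2
a = 9: 9+8=4, 9+12=8
a = 10: 10+8=5, 10+12=9
Distinct residues collected: {0, 1, 2, 4, 5, 8, 9, 10, 11}
|A + B| = 9 (out of 13 total residues).

A + B = {0, 1, 2, 4, 5, 8, 9, 10, 11}


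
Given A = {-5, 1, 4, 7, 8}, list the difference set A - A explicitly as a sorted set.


A - A = {a - a' : a, a' ∈ A}.
Compute a - a' for each ordered pair (a, a'):
a = -5: -5--5=0, -5-1=-6, -5-4=-9, -5-7=-12, -5-8=-13
a = 1: 1--5=6, 1-1=0, 1-4=-3, 1-7=-6, 1-8=-7
a = 4: 4--5=9, 4-1=3, 4-4=0, 4-7=-3, 4-8=-4
a = 7: 7--5=12, 7-1=6, 7-4=3, 7-7=0, 7-8=-1
a = 8: 8--5=13, 8-1=7, 8-4=4, 8-7=1, 8-8=0
Collecting distinct values (and noting 0 appears from a-a):
A - A = {-13, -12, -9, -7, -6, -4, -3, -1, 0, 1, 3, 4, 6, 7, 9, 12, 13}
|A - A| = 17

A - A = {-13, -12, -9, -7, -6, -4, -3, -1, 0, 1, 3, 4, 6, 7, 9, 12, 13}


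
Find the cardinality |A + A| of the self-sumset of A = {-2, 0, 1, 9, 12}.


A + A = {a + a' : a, a' ∈ A}; |A| = 5.
General bounds: 2|A| - 1 ≤ |A + A| ≤ |A|(|A|+1)/2, i.e. 9 ≤ |A + A| ≤ 15.
Lower bound 2|A|-1 is attained iff A is an arithmetic progression.
Enumerate sums a + a' for a ≤ a' (symmetric, so this suffices):
a = -2: -2+-2=-4, -2+0=-2, -2+1=-1, -2+9=7, -2+12=10
a = 0: 0+0=0, 0+1=1, 0+9=9, 0+12=12
a = 1: 1+1=2, 1+9=10, 1+12=13
a = 9: 9+9=18, 9+12=21
a = 12: 12+12=24
Distinct sums: {-4, -2, -1, 0, 1, 2, 7, 9, 10, 12, 13, 18, 21, 24}
|A + A| = 14

|A + A| = 14


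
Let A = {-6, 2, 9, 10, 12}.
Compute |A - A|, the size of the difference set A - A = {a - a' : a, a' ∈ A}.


A - A = {a - a' : a, a' ∈ A}; |A| = 5.
Bounds: 2|A|-1 ≤ |A - A| ≤ |A|² - |A| + 1, i.e. 9 ≤ |A - A| ≤ 21.
Note: 0 ∈ A - A always (from a - a). The set is symmetric: if d ∈ A - A then -d ∈ A - A.
Enumerate nonzero differences d = a - a' with a > a' (then include -d):
Positive differences: {1, 2, 3, 7, 8, 10, 15, 16, 18}
Full difference set: {0} ∪ (positive diffs) ∪ (negative diffs).
|A - A| = 1 + 2·9 = 19 (matches direct enumeration: 19).

|A - A| = 19


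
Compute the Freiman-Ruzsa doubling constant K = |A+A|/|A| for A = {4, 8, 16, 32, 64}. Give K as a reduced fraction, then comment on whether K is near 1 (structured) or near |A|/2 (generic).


|A| = 5.
Compute A + A by enumerating all 25 pairs.
A + A = {8, 12, 16, 20, 24, 32, 36, 40, 48, 64, 68, 72, 80, 96, 128}, so |A + A| = 15.
K = |A + A| / |A| = 15/5 = 3/1 ≈ 3.0000.
Reference: AP of size 5 gives K = 9/5 ≈ 1.8000; a fully generic set of size 5 gives K ≈ 3.0000.

|A| = 5, |A + A| = 15, K = 15/5 = 3/1.


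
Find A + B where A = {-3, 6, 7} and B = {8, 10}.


A + B = {a + b : a ∈ A, b ∈ B}.
Enumerate all |A|·|B| = 3·2 = 6 pairs (a, b) and collect distinct sums.
a = -3: -3+8=5, -3+10=7
a = 6: 6+8=14, 6+10=16
a = 7: 7+8=15, 7+10=17
Collecting distinct sums: A + B = {5, 7, 14, 15, 16, 17}
|A + B| = 6

A + B = {5, 7, 14, 15, 16, 17}


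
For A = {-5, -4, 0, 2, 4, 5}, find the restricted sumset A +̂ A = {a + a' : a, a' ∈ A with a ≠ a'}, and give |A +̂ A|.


Restricted sumset: A +̂ A = {a + a' : a ∈ A, a' ∈ A, a ≠ a'}.
Equivalently, take A + A and drop any sum 2a that is achievable ONLY as a + a for a ∈ A (i.e. sums representable only with equal summands).
Enumerate pairs (a, a') with a < a' (symmetric, so each unordered pair gives one sum; this covers all a ≠ a'):
  -5 + -4 = -9
  -5 + 0 = -5
  -5 + 2 = -3
  -5 + 4 = -1
  -5 + 5 = 0
  -4 + 0 = -4
  -4 + 2 = -2
  -4 + 4 = 0
  -4 + 5 = 1
  0 + 2 = 2
  0 + 4 = 4
  0 + 5 = 5
  2 + 4 = 6
  2 + 5 = 7
  4 + 5 = 9
Collected distinct sums: {-9, -5, -4, -3, -2, -1, 0, 1, 2, 4, 5, 6, 7, 9}
|A +̂ A| = 14
(Reference bound: |A +̂ A| ≥ 2|A| - 3 for |A| ≥ 2, with |A| = 6 giving ≥ 9.)

|A +̂ A| = 14


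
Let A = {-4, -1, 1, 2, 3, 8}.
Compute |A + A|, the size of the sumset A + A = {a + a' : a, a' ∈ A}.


A + A = {a + a' : a, a' ∈ A}; |A| = 6.
General bounds: 2|A| - 1 ≤ |A + A| ≤ |A|(|A|+1)/2, i.e. 11 ≤ |A + A| ≤ 21.
Lower bound 2|A|-1 is attained iff A is an arithmetic progression.
Enumerate sums a + a' for a ≤ a' (symmetric, so this suffices):
a = -4: -4+-4=-8, -4+-1=-5, -4+1=-3, -4+2=-2, -4+3=-1, -4+8=4
a = -1: -1+-1=-2, -1+1=0, -1+2=1, -1+3=2, -1+8=7
a = 1: 1+1=2, 1+2=3, 1+3=4, 1+8=9
a = 2: 2+2=4, 2+3=5, 2+8=10
a = 3: 3+3=6, 3+8=11
a = 8: 8+8=16
Distinct sums: {-8, -5, -3, -2, -1, 0, 1, 2, 3, 4, 5, 6, 7, 9, 10, 11, 16}
|A + A| = 17

|A + A| = 17


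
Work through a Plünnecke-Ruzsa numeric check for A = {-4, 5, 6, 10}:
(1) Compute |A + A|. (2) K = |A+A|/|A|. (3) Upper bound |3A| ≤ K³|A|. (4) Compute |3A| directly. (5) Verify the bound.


|A| = 4.
Step 1: Compute A + A by enumerating all 16 pairs.
A + A = {-8, 1, 2, 6, 10, 11, 12, 15, 16, 20}, so |A + A| = 10.
Step 2: Doubling constant K = |A + A|/|A| = 10/4 = 10/4 ≈ 2.5000.
Step 3: Plünnecke-Ruzsa gives |3A| ≤ K³·|A| = (2.5000)³ · 4 ≈ 62.5000.
Step 4: Compute 3A = A + A + A directly by enumerating all triples (a,b,c) ∈ A³; |3A| = 19.
Step 5: Check 19 ≤ 62.5000? Yes ✓.

K = 10/4, Plünnecke-Ruzsa bound K³|A| ≈ 62.5000, |3A| = 19, inequality holds.


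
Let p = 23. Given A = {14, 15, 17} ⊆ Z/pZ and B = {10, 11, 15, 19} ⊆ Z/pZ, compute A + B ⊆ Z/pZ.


Work in Z/23Z: reduce every sum a + b modulo 23.
Enumerate all 12 pairs:
a = 14: 14+10=1, 14+11=2, 14+15=6, 14+19=10
a = 15: 15+10=2, 15+11=3, 15+15=7, 15+19=11
a = 17: 17+10=4, 17+11=5, 17+15=9, 17+19=13
Distinct residues collected: {1, 2, 3, 4, 5, 6, 7, 9, 10, 11, 13}
|A + B| = 11 (out of 23 total residues).

A + B = {1, 2, 3, 4, 5, 6, 7, 9, 10, 11, 13}


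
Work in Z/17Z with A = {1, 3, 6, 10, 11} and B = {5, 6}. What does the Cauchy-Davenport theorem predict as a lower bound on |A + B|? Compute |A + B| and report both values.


Cauchy-Davenport: |A + B| ≥ min(p, |A| + |B| - 1) for A, B nonempty in Z/pZ.
|A| = 5, |B| = 2, p = 17.
CD lower bound = min(17, 5 + 2 - 1) = min(17, 6) = 6.
Compute A + B mod 17 directly:
a = 1: 1+5=6, 1+6=7
a = 3: 3+5=8, 3+6=9
a = 6: 6+5=11, 6+6=12
a = 10: 10+5=15, 10+6=16
a = 11: 11+5=16, 11+6=0
A + B = {0, 6, 7, 8, 9, 11, 12, 15, 16}, so |A + B| = 9.
Verify: 9 ≥ 6? Yes ✓.

CD lower bound = 6, actual |A + B| = 9.


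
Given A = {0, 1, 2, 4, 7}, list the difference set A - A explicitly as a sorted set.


A - A = {a - a' : a, a' ∈ A}.
Compute a - a' for each ordered pair (a, a'):
a = 0: 0-0=0, 0-1=-1, 0-2=-2, 0-4=-4, 0-7=-7
a = 1: 1-0=1, 1-1=0, 1-2=-1, 1-4=-3, 1-7=-6
a = 2: 2-0=2, 2-1=1, 2-2=0, 2-4=-2, 2-7=-5
a = 4: 4-0=4, 4-1=3, 4-2=2, 4-4=0, 4-7=-3
a = 7: 7-0=7, 7-1=6, 7-2=5, 7-4=3, 7-7=0
Collecting distinct values (and noting 0 appears from a-a):
A - A = {-7, -6, -5, -4, -3, -2, -1, 0, 1, 2, 3, 4, 5, 6, 7}
|A - A| = 15

A - A = {-7, -6, -5, -4, -3, -2, -1, 0, 1, 2, 3, 4, 5, 6, 7}


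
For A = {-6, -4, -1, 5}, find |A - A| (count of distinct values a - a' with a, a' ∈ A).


A - A = {a - a' : a, a' ∈ A}; |A| = 4.
Bounds: 2|A|-1 ≤ |A - A| ≤ |A|² - |A| + 1, i.e. 7 ≤ |A - A| ≤ 13.
Note: 0 ∈ A - A always (from a - a). The set is symmetric: if d ∈ A - A then -d ∈ A - A.
Enumerate nonzero differences d = a - a' with a > a' (then include -d):
Positive differences: {2, 3, 5, 6, 9, 11}
Full difference set: {0} ∪ (positive diffs) ∪ (negative diffs).
|A - A| = 1 + 2·6 = 13 (matches direct enumeration: 13).

|A - A| = 13


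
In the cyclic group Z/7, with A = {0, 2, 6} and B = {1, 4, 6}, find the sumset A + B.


Work in Z/7Z: reduce every sum a + b modulo 7.
Enumerate all 9 pairs:
a = 0: 0+1=1, 0+4=4, 0+6=6
a = 2: 2+1=3, 2+4=6, 2+6=1
a = 6: 6+1=0, 6+4=3, 6+6=5
Distinct residues collected: {0, 1, 3, 4, 5, 6}
|A + B| = 6 (out of 7 total residues).

A + B = {0, 1, 3, 4, 5, 6}


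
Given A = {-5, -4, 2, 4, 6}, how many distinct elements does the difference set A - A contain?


A - A = {a - a' : a, a' ∈ A}; |A| = 5.
Bounds: 2|A|-1 ≤ |A - A| ≤ |A|² - |A| + 1, i.e. 9 ≤ |A - A| ≤ 21.
Note: 0 ∈ A - A always (from a - a). The set is symmetric: if d ∈ A - A then -d ∈ A - A.
Enumerate nonzero differences d = a - a' with a > a' (then include -d):
Positive differences: {1, 2, 4, 6, 7, 8, 9, 10, 11}
Full difference set: {0} ∪ (positive diffs) ∪ (negative diffs).
|A - A| = 1 + 2·9 = 19 (matches direct enumeration: 19).

|A - A| = 19


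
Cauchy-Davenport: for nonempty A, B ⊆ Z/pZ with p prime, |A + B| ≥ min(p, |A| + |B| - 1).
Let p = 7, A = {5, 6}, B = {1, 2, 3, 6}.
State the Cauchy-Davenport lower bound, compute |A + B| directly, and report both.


Cauchy-Davenport: |A + B| ≥ min(p, |A| + |B| - 1) for A, B nonempty in Z/pZ.
|A| = 2, |B| = 4, p = 7.
CD lower bound = min(7, 2 + 4 - 1) = min(7, 5) = 5.
Compute A + B mod 7 directly:
a = 5: 5+1=6, 5+2=0, 5+3=1, 5+6=4
a = 6: 6+1=0, 6+2=1, 6+3=2, 6+6=5
A + B = {0, 1, 2, 4, 5, 6}, so |A + B| = 6.
Verify: 6 ≥ 5? Yes ✓.

CD lower bound = 5, actual |A + B| = 6.


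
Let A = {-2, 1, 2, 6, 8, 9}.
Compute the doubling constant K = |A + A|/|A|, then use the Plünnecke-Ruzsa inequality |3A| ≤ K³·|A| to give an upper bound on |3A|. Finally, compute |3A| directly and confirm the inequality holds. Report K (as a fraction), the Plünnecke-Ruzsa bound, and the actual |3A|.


|A| = 6.
Step 1: Compute A + A by enumerating all 36 pairs.
A + A = {-4, -1, 0, 2, 3, 4, 6, 7, 8, 9, 10, 11, 12, 14, 15, 16, 17, 18}, so |A + A| = 18.
Step 2: Doubling constant K = |A + A|/|A| = 18/6 = 18/6 ≈ 3.0000.
Step 3: Plünnecke-Ruzsa gives |3A| ≤ K³·|A| = (3.0000)³ · 6 ≈ 162.0000.
Step 4: Compute 3A = A + A + A directly by enumerating all triples (a,b,c) ∈ A³; |3A| = 31.
Step 5: Check 31 ≤ 162.0000? Yes ✓.

K = 18/6, Plünnecke-Ruzsa bound K³|A| ≈ 162.0000, |3A| = 31, inequality holds.


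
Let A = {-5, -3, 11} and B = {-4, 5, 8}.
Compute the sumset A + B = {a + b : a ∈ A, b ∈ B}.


A + B = {a + b : a ∈ A, b ∈ B}.
Enumerate all |A|·|B| = 3·3 = 9 pairs (a, b) and collect distinct sums.
a = -5: -5+-4=-9, -5+5=0, -5+8=3
a = -3: -3+-4=-7, -3+5=2, -3+8=5
a = 11: 11+-4=7, 11+5=16, 11+8=19
Collecting distinct sums: A + B = {-9, -7, 0, 2, 3, 5, 7, 16, 19}
|A + B| = 9

A + B = {-9, -7, 0, 2, 3, 5, 7, 16, 19}


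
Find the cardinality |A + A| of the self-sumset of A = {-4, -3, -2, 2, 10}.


A + A = {a + a' : a, a' ∈ A}; |A| = 5.
General bounds: 2|A| - 1 ≤ |A + A| ≤ |A|(|A|+1)/2, i.e. 9 ≤ |A + A| ≤ 15.
Lower bound 2|A|-1 is attained iff A is an arithmetic progression.
Enumerate sums a + a' for a ≤ a' (symmetric, so this suffices):
a = -4: -4+-4=-8, -4+-3=-7, -4+-2=-6, -4+2=-2, -4+10=6
a = -3: -3+-3=-6, -3+-2=-5, -3+2=-1, -3+10=7
a = -2: -2+-2=-4, -2+2=0, -2+10=8
a = 2: 2+2=4, 2+10=12
a = 10: 10+10=20
Distinct sums: {-8, -7, -6, -5, -4, -2, -1, 0, 4, 6, 7, 8, 12, 20}
|A + A| = 14

|A + A| = 14


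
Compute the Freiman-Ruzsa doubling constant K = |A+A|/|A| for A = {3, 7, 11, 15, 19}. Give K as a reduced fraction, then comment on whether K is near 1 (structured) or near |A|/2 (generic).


|A| = 5.
Compute A + A by enumerating all 25 pairs.
A + A = {6, 10, 14, 18, 22, 26, 30, 34, 38}, so |A + A| = 9.
K = |A + A| / |A| = 9/5 (already in lowest terms) ≈ 1.8000.
Reference: AP of size 5 gives K = 9/5 ≈ 1.8000; a fully generic set of size 5 gives K ≈ 3.0000.

|A| = 5, |A + A| = 9, K = 9/5.


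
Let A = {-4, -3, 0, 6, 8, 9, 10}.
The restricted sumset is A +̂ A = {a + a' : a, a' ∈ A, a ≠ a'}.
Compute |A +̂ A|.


Restricted sumset: A +̂ A = {a + a' : a ∈ A, a' ∈ A, a ≠ a'}.
Equivalently, take A + A and drop any sum 2a that is achievable ONLY as a + a for a ∈ A (i.e. sums representable only with equal summands).
Enumerate pairs (a, a') with a < a' (symmetric, so each unordered pair gives one sum; this covers all a ≠ a'):
  -4 + -3 = -7
  -4 + 0 = -4
  -4 + 6 = 2
  -4 + 8 = 4
  -4 + 9 = 5
  -4 + 10 = 6
  -3 + 0 = -3
  -3 + 6 = 3
  -3 + 8 = 5
  -3 + 9 = 6
  -3 + 10 = 7
  0 + 6 = 6
  0 + 8 = 8
  0 + 9 = 9
  0 + 10 = 10
  6 + 8 = 14
  6 + 9 = 15
  6 + 10 = 16
  8 + 9 = 17
  8 + 10 = 18
  9 + 10 = 19
Collected distinct sums: {-7, -4, -3, 2, 3, 4, 5, 6, 7, 8, 9, 10, 14, 15, 16, 17, 18, 19}
|A +̂ A| = 18
(Reference bound: |A +̂ A| ≥ 2|A| - 3 for |A| ≥ 2, with |A| = 7 giving ≥ 11.)

|A +̂ A| = 18


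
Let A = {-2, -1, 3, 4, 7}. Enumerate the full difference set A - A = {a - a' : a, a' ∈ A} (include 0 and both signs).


A - A = {a - a' : a, a' ∈ A}.
Compute a - a' for each ordered pair (a, a'):
a = -2: -2--2=0, -2--1=-1, -2-3=-5, -2-4=-6, -2-7=-9
a = -1: -1--2=1, -1--1=0, -1-3=-4, -1-4=-5, -1-7=-8
a = 3: 3--2=5, 3--1=4, 3-3=0, 3-4=-1, 3-7=-4
a = 4: 4--2=6, 4--1=5, 4-3=1, 4-4=0, 4-7=-3
a = 7: 7--2=9, 7--1=8, 7-3=4, 7-4=3, 7-7=0
Collecting distinct values (and noting 0 appears from a-a):
A - A = {-9, -8, -6, -5, -4, -3, -1, 0, 1, 3, 4, 5, 6, 8, 9}
|A - A| = 15

A - A = {-9, -8, -6, -5, -4, -3, -1, 0, 1, 3, 4, 5, 6, 8, 9}


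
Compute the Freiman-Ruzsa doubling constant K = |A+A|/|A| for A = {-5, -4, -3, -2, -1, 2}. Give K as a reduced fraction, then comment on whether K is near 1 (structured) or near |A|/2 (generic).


|A| = 6.
Compute A + A by enumerating all 36 pairs.
A + A = {-10, -9, -8, -7, -6, -5, -4, -3, -2, -1, 0, 1, 4}, so |A + A| = 13.
K = |A + A| / |A| = 13/6 (already in lowest terms) ≈ 2.1667.
Reference: AP of size 6 gives K = 11/6 ≈ 1.8333; a fully generic set of size 6 gives K ≈ 3.5000.

|A| = 6, |A + A| = 13, K = 13/6.


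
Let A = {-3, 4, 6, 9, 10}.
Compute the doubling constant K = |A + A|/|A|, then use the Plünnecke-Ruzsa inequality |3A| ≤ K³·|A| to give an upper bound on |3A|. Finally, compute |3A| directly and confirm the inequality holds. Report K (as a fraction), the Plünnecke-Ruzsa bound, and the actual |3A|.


|A| = 5.
Step 1: Compute A + A by enumerating all 25 pairs.
A + A = {-6, 1, 3, 6, 7, 8, 10, 12, 13, 14, 15, 16, 18, 19, 20}, so |A + A| = 15.
Step 2: Doubling constant K = |A + A|/|A| = 15/5 = 15/5 ≈ 3.0000.
Step 3: Plünnecke-Ruzsa gives |3A| ≤ K³·|A| = (3.0000)³ · 5 ≈ 135.0000.
Step 4: Compute 3A = A + A + A directly by enumerating all triples (a,b,c) ∈ A³; |3A| = 29.
Step 5: Check 29 ≤ 135.0000? Yes ✓.

K = 15/5, Plünnecke-Ruzsa bound K³|A| ≈ 135.0000, |3A| = 29, inequality holds.


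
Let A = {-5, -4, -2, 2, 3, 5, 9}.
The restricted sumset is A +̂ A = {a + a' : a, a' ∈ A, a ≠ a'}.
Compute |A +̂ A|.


Restricted sumset: A +̂ A = {a + a' : a ∈ A, a' ∈ A, a ≠ a'}.
Equivalently, take A + A and drop any sum 2a that is achievable ONLY as a + a for a ∈ A (i.e. sums representable only with equal summands).
Enumerate pairs (a, a') with a < a' (symmetric, so each unordered pair gives one sum; this covers all a ≠ a'):
  -5 + -4 = -9
  -5 + -2 = -7
  -5 + 2 = -3
  -5 + 3 = -2
  -5 + 5 = 0
  -5 + 9 = 4
  -4 + -2 = -6
  -4 + 2 = -2
  -4 + 3 = -1
  -4 + 5 = 1
  -4 + 9 = 5
  -2 + 2 = 0
  -2 + 3 = 1
  -2 + 5 = 3
  -2 + 9 = 7
  2 + 3 = 5
  2 + 5 = 7
  2 + 9 = 11
  3 + 5 = 8
  3 + 9 = 12
  5 + 9 = 14
Collected distinct sums: {-9, -7, -6, -3, -2, -1, 0, 1, 3, 4, 5, 7, 8, 11, 12, 14}
|A +̂ A| = 16
(Reference bound: |A +̂ A| ≥ 2|A| - 3 for |A| ≥ 2, with |A| = 7 giving ≥ 11.)

|A +̂ A| = 16
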